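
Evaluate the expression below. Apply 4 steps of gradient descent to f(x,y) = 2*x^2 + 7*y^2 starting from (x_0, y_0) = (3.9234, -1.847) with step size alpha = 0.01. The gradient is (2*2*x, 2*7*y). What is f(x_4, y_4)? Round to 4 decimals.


Gradient descent on f(x,y) = 2*x^2 + 7*y^2.
Starting point: (3.9234, -1.847), alpha = 0.01
Step 1: grad_x = 2*2*3.9234 = 15.6936, grad_y = 2*7*-1.847 = -25.858
  x_1 = 3.9234 - 0.01*15.6936 = 3.7665
  y_1 = -1.847 - 0.01*-25.858 = -1.5884
Step 2: grad_x = 2*2*3.7665 = 15.0659, grad_y = 2*7*-1.5884 = -22.2379
  x_2 = 3.7665 - 0.01*15.0659 = 3.6158
  y_2 = -1.5884 - 0.01*-22.2379 = -1.366
Step 3: grad_x = 2*2*3.6158 = 14.4632, grad_y = 2*7*-1.366 = -19.1246
  x_3 = 3.6158 - 0.01*14.4632 = 3.4712
  y_3 = -1.366 - 0.01*-19.1246 = -1.1748
Step 4: grad_x = 2*2*3.4712 = 13.8847, grad_y = 2*7*-1.1748 = -16.4471
  x_4 = 3.4712 - 0.01*13.8847 = 3.3323
  y_4 = -1.1748 - 0.01*-16.4471 = -1.0103
f(3.3323, -1.0103) = 2*3.3323^2 + 7*(-1.0103)^2 = 29.3541


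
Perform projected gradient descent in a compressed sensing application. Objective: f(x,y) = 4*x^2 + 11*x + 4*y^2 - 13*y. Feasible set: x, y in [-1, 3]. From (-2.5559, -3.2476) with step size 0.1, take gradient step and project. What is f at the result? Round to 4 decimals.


Step 1: Compute gradient at (-2.5559, -3.2476).
grad_x = 2*4*-2.5559 + 11 = -9.4472
grad_y = 2*4*-3.2476 - 13 = -38.9808
Step 2: Gradient step.
x_raw = -2.5559 - 0.1*-9.4472 = -1.6112
y_raw = -3.2476 - 0.1*-38.9808 = 0.6505
Step 3: Project onto [-1, 3].
x_proj = clip(-1.6112) = -1.0
y_proj = clip(0.6505) = 0.6505
Step 4: Evaluate f.
f(-1.0, 0.6505) = -13.7637


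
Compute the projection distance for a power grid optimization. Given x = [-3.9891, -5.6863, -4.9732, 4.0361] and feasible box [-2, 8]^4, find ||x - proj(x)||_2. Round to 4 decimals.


Project each component onto [-2, 8].
clip(-3.9891) = -2.0, clip(-5.6863) = -2.0, clip(-4.9732) = -2.0, clip(4.0361) = 4.0361
Projection = [-2.0, -2.0, -2.0, 4.0361]
Squared diffs: [3.9565, 13.5888, 8.8399, 0.0]
Distance = sqrt(26.3852) = 5.1367


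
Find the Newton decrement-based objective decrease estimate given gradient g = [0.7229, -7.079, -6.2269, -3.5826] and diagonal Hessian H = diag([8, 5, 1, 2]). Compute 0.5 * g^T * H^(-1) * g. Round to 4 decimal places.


Step 1: H is diagonal, so H^(-1) * g = [0.0904, -1.4158, -6.2269, -1.7913].
Step 2: g^T H^(-1) g = sum_i g_i^2 / H_ii
  = (0.7229)^2/8 + (-7.079)^2/5 + (-6.2269)^2/1 + (-3.5826)^2/2
  = 0.0653 + 10.0224 + 38.7743 + 6.4175 = 55.2796
Step 3: Objective decrease = 0.5 * g^T H^(-1) g = 27.6398


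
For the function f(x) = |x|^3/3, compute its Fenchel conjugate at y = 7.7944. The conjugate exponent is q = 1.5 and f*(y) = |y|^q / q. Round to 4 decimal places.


The conjugate exponent q satisfies 1/p + 1/q = 1.
p = 3, so q = 3/(3 - 1) = 1.5
|y|^q = 7.7944^1.5 = 21.7608
f*(7.7944) = 21.7608 / 1.5 = 14.5072


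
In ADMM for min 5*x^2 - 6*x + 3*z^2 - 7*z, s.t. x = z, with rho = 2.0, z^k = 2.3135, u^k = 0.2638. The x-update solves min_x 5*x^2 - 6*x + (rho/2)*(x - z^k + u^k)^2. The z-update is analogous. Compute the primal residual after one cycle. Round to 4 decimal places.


ADMM iteration with rho = 2.0, z^k = 2.3135, u^k = 0.2638
Step 1: x-update.
Minimize 5*x^2 - 6*x + (2.0/2)*(x - 2.3135 + 0.2638)^2
FOC: (2*5 + 2.0)*x = 6 + 2.0*(2.3135 - 0.2638)
x^{k+1} = 0.8416
Step 2: z-update.
Minimize 3*z^2 - 7*z + (2.0/2)*(0.8416 - z + 0.2638)^2
FOC: (2*3 + 2.0)*z = 7 + 2.0*(0.8416 + 0.2638)
z^{k+1} = 1.1514
Step 3: u-update.
u^{k+1} = 0.2638 + 0.8416 - 1.1514 = -0.0459
Step 4: Primal residual = |0.8416 - 1.1514| = 0.3097


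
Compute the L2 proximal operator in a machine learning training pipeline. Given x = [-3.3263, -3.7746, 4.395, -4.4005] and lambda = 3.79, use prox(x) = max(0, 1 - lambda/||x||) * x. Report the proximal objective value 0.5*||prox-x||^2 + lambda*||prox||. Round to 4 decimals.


Step 1: Compute ||x||.
||x|| = 7.9995
Step 2: Compute scaling factor.
scale = max(0, 1 - 3.79/7.9995) = 0.5262
Step 3: prox(x) = [-1.7504, -1.9863, 2.3127, -2.3156]
||prox(x)|| = 4.2095
Step 4: Proximal objective.
0.5*||prox-x||^2 = 7.1821
lambda*||prox|| = 15.954
Total = 23.1361


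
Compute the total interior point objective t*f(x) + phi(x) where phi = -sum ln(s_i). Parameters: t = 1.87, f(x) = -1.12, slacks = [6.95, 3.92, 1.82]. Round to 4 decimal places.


Step 1: Compute log-barrier.
ln values: [1.9387, 1.3661, 0.5988]
phi = -(1.9387 + 1.3661 + 0.5988) = -3.9037
Step 2: Compute augmented objective.
t*f(x) = 1.87*-1.12 = -2.0944
Total = -2.0944 - 3.9037 = -5.9981


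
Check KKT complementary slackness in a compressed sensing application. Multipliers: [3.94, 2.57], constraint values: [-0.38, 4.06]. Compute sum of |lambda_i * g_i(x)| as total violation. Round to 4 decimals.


KKT complementary slackness check:
lambda_1 * g_1 = 3.94 * -0.38 = -1.4972
lambda_2 * g_2 = 2.57 * 4.06 = 10.4342
Total violation = 1.4972 + 10.4342 = 11.9314


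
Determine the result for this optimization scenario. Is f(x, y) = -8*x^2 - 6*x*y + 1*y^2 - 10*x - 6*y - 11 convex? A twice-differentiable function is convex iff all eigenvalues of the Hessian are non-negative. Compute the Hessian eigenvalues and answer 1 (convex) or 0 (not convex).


The Hessian of f(x,y) = -8*x^2 - 6*x*y + 1*y^2 - 10*x - 6*y - 11 is:
H = [[-16, -6], [-6, 2]]
Trace = -16 + 2 = -14
Determinant = -16*2 - (-6)^2 = -68
Discriminant = (-14)^2 - 4*-68 = 468.0
Eigenvalues: lambda_1 = -17.8167, lambda_2 = 3.8167
The function is not convex.

0


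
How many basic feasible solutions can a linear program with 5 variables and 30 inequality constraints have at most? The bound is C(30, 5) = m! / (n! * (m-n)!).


Each vertex corresponds to some choice of n active constraints out of m, so the number of vertices is at most C(m, n) = m! / (n!(m-n)!).
m = 30, n = 5
Numerator: 30 * 29 * 28 * 27 * 26
Denominator: 5! = 120
C(30, 5) = 142506


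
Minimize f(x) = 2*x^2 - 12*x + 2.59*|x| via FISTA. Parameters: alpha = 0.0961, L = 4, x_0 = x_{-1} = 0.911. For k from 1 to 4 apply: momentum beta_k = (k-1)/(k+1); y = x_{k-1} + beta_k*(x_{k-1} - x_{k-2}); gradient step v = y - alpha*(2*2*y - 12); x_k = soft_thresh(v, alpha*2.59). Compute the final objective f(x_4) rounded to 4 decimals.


FISTA on f(x) = 2*x^2 - 12*x + 2.59*|x|
L = 4, alpha = 0.0961
Iteration 1: beta = 0.0, y = 0.911 + 0.0*(0.911 - 0.911) = 0.911
  grad(y) = -8.356, v = y - alpha*grad = 1.714
  prox(v) = soft_thresh(1.714, 0.2489) = 1.4651
Iteration 2: beta = 0.3333, y = 1.4651 + 0.3333*(1.4651 - 0.911) = 1.6498
  grad(y) = -5.4007, v = y - alpha*grad = 2.1688
  prox(v) = soft_thresh(2.1688, 0.2489) = 1.9199
Iteration 3: beta = 0.5, y = 1.9199 + 0.5*(1.9199 - 1.4651) = 2.1473
  grad(y) = -3.4107, v = y - alpha*grad = 2.4751
  prox(v) = soft_thresh(2.4751, 0.2489) = 2.2262
Iteration 4: beta = 0.6, y = 2.2262 + 0.6*(2.2262 - 1.9199) = 2.41
  grad(y) = -2.3601, v = y - alpha*grad = 2.6368
  prox(v) = soft_thresh(2.6368, 0.2489) = 2.3879
f(x_4) = 2*2.3879^2 - 12*2.3879 + 2.59*|2.3879| = -11.066


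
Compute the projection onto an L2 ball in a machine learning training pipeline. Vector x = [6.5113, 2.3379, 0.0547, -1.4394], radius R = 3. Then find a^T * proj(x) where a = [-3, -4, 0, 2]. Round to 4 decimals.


Step 1: Compute ||x|| (intermediates to 6 decimals).
||x|| = sqrt(6.5113^2 + 2.3379^2 + 0.0547^2 + (-1.4394)^2) = 7.066659
Step 2: Project.
Since ||x|| > R, scale = R/||x|| = 3/7.066659 = 0.424529, proj(x) = scale * x
proj(x) = [2.764236, 0.992506, 0.023222, -0.611067]
Step 3: Dot product.
a^T * proj(x) = -3*2.764236 - 4*0.992506 + 0*0.023222 + 2*(-0.611067) = -13.4849


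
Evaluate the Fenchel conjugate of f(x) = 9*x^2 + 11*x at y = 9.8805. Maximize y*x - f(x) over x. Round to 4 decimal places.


f*(y) = sup_x {y*x - a*x^2 - b*x} = sup_x {(y-b)*x - a*x^2}
FOC: (y - b) - 2a*x = 0 => x* = (y - b)/(2a)
x* = (9.8805 - 11)/(2*9) = -0.0622
f*(9.8805) = (y-b)^2/(4a) = (9.8805 - 11)^2/(4*9)
= 1.2533/36 = 0.0348


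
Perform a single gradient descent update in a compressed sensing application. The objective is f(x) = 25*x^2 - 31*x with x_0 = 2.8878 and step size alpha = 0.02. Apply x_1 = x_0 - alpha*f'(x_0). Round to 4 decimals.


We compute the gradient at x_0 and apply the update.
f'(x) = 50*x - 31
f'(2.8878) = 50*2.8878 - 31 = 113.39
x_1 = 2.8878 - 0.02*113.39 = 0.62


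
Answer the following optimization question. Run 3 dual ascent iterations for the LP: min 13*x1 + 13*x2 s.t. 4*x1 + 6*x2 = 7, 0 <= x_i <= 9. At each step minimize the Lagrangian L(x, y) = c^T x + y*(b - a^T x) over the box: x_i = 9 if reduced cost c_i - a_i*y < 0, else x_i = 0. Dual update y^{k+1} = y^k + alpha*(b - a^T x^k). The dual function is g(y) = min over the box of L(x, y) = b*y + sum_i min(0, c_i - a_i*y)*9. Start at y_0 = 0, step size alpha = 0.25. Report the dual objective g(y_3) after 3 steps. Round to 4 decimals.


Dual ascent for LP: min 13*x1 + 13*x2, 4*x1 + 6*x2 = 7, 0 <= x_i <= 9
Step 1: y^k = 0.0, reduced costs: (13.0, 13.0)
  x^k = (0.0, 0.0), subgradient = b - a^T x = 7.0
  y^{k+1} = 0.0 + 0.25*7.0 = 1.75
Step 2: y^k = 1.75, reduced costs: (6.0, 2.5)
  x^k = (0.0, 0.0), subgradient = b - a^T x = 7.0
  y^{k+1} = 1.75 + 0.25*7.0 = 3.5
Step 3: y^k = 3.5, reduced costs: (-1.0, -8.0)
  x^k = (9.0, 9.0), subgradient = b - a^T x = -83.0
  y^{k+1} = 3.5 + 0.25*-83.0 = -17.25
Dual objective at y_3 = -17.25: reduced costs (82.0, 116.5), box minimizer x = (0.0, 0.0)
g(y_3) = b*y + (c1 - a1*y)*x1 + (c2 - a2*y)*x2 = 7*(-17.25) + 82.0*0.0 + 116.5*0.0 = -120.75 + 0.0 + 0.0 = -120.75


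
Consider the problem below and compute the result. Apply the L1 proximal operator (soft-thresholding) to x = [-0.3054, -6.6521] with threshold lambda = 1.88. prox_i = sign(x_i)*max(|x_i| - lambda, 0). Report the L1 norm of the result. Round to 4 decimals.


Soft-thresholding with lambda = 1.88:
prox(-0.3054) = sign(-0.3054)*max(|-0.3054| - 1.88, 0) = 0.0
prox(-6.6521) = sign(-6.6521)*max(|-6.6521| - 1.88, 0) = -4.7721
prox(x) = [0.0, -4.7721]
||prox(x)||_1 = 0.0 + 4.7721 = 4.7721


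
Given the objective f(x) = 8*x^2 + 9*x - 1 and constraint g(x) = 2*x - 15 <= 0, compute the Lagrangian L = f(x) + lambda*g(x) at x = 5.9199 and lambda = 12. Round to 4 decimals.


Step 1: Evaluate f(x).
f(5.9199) = 8*5.9199^2 + 9*5.9199 - 1 = 332.6408
Step 2: Evaluate g(x).
g(5.9199) = 2*5.9199 - 15 = -3.1602
Step 3: Compute Lagrangian.
L = 332.6408 + 12*-3.1602 = 294.7184


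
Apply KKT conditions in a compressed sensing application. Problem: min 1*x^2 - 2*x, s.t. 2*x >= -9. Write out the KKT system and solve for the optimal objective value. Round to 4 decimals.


Step 1: Try lambda = 0 (constraint inactive).
Stationarity: 2*1*x - 2 = 0
x* = 2/(2*1) = 1.0
Check constraint: 2*1.0 = 2.0 >= -9 -- satisfied.
Step 2: Compute optimal value.
f(x*) = 1*1.0^2 - 2*1.0 = -1.0


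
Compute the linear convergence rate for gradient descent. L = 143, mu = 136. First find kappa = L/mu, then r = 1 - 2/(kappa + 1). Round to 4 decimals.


Step 1: Compute the condition number.
kappa = L/mu = 143/136 = 1.0515
Step 2: Compute the convergence rate.
r = 1 - 2/(kappa + 1) = 1 - 2*mu/(L + mu) = (L - mu)/(L + mu) = 7/279 = 0.0251


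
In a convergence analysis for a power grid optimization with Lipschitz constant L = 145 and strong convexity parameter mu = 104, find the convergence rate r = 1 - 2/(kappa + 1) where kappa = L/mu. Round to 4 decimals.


Step 1: Compute the condition number.
kappa = L/mu = 145/104 = 1.3942
Step 2: Compute the convergence rate.
r = 1 - 2/(kappa + 1) = 1 - 2*mu/(L + mu) = (L - mu)/(L + mu) = 41/249 = 0.1647


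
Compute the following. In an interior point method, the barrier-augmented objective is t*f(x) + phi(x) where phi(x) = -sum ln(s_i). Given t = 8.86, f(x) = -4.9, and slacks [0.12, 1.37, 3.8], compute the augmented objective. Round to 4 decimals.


Step 1: Compute log-barrier.
ln values: [-2.1203, 0.3148, 1.335]
phi = -(-2.1203 + 0.3148 + 1.335) = 0.4705
Step 2: Compute augmented objective.
t*f(x) = 8.86*-4.9 = -43.414
Total = -43.414 + 0.4705 = -42.9435


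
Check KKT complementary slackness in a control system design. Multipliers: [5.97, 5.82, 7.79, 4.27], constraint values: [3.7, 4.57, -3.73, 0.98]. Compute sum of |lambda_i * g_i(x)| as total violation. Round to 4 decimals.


KKT complementary slackness check:
lambda_1 * g_1 = 5.97 * 3.7 = 22.089
lambda_2 * g_2 = 5.82 * 4.57 = 26.5974
lambda_3 * g_3 = 7.79 * -3.73 = -29.0567
lambda_4 * g_4 = 4.27 * 0.98 = 4.1846
Total violation = 22.089 + 26.5974 + 29.0567 + 4.1846 = 81.9277


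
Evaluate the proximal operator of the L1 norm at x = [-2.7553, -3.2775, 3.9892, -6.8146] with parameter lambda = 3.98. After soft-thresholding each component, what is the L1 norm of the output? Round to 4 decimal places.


Soft-thresholding with lambda = 3.98:
prox(-2.7553) = sign(-2.7553)*max(|-2.7553| - 3.98, 0) = 0.0
prox(-3.2775) = sign(-3.2775)*max(|-3.2775| - 3.98, 0) = 0.0
prox(3.9892) = sign(3.9892)*max(|3.9892| - 3.98, 0) = 0.0092
prox(-6.8146) = sign(-6.8146)*max(|-6.8146| - 3.98, 0) = -2.8346
prox(x) = [0.0, 0.0, 0.0092, -2.8346]
||prox(x)||_1 = 0.0 + 0.0 + 0.0092 + 2.8346 = 2.8438


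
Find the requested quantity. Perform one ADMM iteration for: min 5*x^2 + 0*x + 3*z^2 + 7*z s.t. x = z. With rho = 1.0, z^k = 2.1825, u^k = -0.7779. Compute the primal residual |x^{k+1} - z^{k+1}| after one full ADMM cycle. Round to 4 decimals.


ADMM iteration with rho = 1.0, z^k = 2.1825, u^k = -0.7779
Step 1: x-update.
Minimize 5*x^2 + 0*x + (1.0/2)*(x - 2.1825 - 0.7779)^2
FOC: (2*5 + 1.0)*x = 0 + 1.0*(2.1825 + 0.7779)
x^{k+1} = 0.2691
Step 2: z-update.
Minimize 3*z^2 + 7*z + (1.0/2)*(0.2691 - z - 0.7779)^2
FOC: (2*3 + 1.0)*z = -7 + 1.0*(0.2691 - 0.7779)
z^{k+1} = -1.0727
Step 3: u-update.
u^{k+1} = -0.7779 + 0.2691 + 1.0727 = 0.5639
Step 4: Primal residual = |0.2691 + 1.0727| = 1.3418


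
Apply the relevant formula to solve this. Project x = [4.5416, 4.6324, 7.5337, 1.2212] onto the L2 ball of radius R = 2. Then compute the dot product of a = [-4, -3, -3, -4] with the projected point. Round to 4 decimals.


Step 1: Compute ||x|| (intermediates to 6 decimals).
||x|| = sqrt(4.5416^2 + 4.6324^2 + 7.5337^2 + 1.2212^2) = 10.016647
Step 2: Project.
Since ||x|| > R, scale = R/||x|| = 2/10.016647 = 0.199668, proj(x) = scale * x
proj(x) = [0.906812, 0.924942, 1.504239, 0.243835]
Step 3: Dot product.
a^T * proj(x) = -4*0.906812 - 3*0.924942 - 3*1.504239 - 4*0.243835 = -11.8901


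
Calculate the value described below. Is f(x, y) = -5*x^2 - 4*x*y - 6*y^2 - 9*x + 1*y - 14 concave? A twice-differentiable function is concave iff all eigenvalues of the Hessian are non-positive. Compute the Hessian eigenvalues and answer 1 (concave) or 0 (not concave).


The Hessian of f(x,y) = -5*x^2 - 4*x*y - 6*y^2 - 9*x + 1*y - 14 is:
H = [[-10, -4], [-4, -12]]
Trace = -10 - 12 = -22
Determinant = -10*-12 - (-4)^2 = 104
Discriminant = (-22)^2 - 4*104 = 68.0
Eigenvalues: lambda_1 = -15.1231, lambda_2 = -6.8769
The function is concave.

1


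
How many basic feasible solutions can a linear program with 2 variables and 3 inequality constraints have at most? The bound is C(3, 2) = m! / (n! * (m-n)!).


Each vertex corresponds to some choice of n active constraints out of m, so the number of vertices is at most C(m, n) = m! / (n!(m-n)!).
m = 3, n = 2
Numerator: 3 * 2
Denominator: 2! = 2
C(3, 2) = 3


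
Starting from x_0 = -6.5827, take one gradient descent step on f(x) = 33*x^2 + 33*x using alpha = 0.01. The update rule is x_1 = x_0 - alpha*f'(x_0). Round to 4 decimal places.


We compute the gradient at x_0 and apply the update.
f'(x) = 66*x + 33
f'(-6.5827) = 66*-6.5827 + 33 = -401.4582
x_1 = -6.5827 - 0.01*-401.4582 = -2.5681


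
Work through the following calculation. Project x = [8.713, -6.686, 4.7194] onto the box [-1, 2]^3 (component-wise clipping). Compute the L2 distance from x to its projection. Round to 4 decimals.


Project each component onto [-1, 2].
clip(8.713) = 2.0, clip(-6.686) = -1.0, clip(4.7194) = 2.0
Projection = [2.0, -1.0, 2.0]
Squared diffs: [45.0644, 32.3306, 7.3951]
Distance = sqrt(84.7901) = 9.2082


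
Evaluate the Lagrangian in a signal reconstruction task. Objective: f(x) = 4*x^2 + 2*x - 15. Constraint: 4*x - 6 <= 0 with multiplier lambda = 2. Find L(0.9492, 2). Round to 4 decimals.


Step 1: Evaluate f(x).
f(0.9492) = 4*0.9492^2 + 2*0.9492 - 15 = -9.4977
Step 2: Evaluate g(x).
g(0.9492) = 4*0.9492 - 6 = -2.2032
Step 3: Compute Lagrangian.
L = -9.4977 + 2*-2.2032 = -13.9041


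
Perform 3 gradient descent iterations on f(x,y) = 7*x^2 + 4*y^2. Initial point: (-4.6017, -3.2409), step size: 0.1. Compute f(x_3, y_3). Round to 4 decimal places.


Gradient descent on f(x,y) = 7*x^2 + 4*y^2.
Starting point: (-4.6017, -3.2409), alpha = 0.1
Step 1: grad_x = 2*7*-4.6017 = -64.4238, grad_y = 2*4*-3.2409 = -25.9272
  x_1 = -4.6017 - 0.1*-64.4238 = 1.8407
  y_1 = -3.2409 - 0.1*-25.9272 = -0.6482
Step 2: grad_x = 2*7*1.8407 = 25.7695, grad_y = 2*4*-0.6482 = -5.1854
  x_2 = 1.8407 - 0.1*25.7695 = -0.7363
  y_2 = -0.6482 - 0.1*-5.1854 = -0.1296
Step 3: grad_x = 2*7*-0.7363 = -10.3078, grad_y = 2*4*-0.1296 = -1.0371
  x_3 = -0.7363 - 0.1*-10.3078 = 0.2945
  y_3 = -0.1296 - 0.1*-1.0371 = -0.0259
f(0.2945, -0.0259) = 7*0.2945^2 + 4*(-0.0259)^2 = 0.6098


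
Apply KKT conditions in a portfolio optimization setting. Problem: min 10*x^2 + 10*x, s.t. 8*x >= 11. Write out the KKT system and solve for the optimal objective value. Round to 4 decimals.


Step 1: Try lambda = 0 (constraint inactive).
x_unc = -10/(2*10) = -0.5
Check: 8*-0.5 = -4.0 < 11 -- violated!
Step 2: Constraint must be active: 8*x = 11
x* = 11/8 = 1.375
lambda = (2*10*1.375 + 10)/8 = 4.6875
Step 3: Compute optimal value.
f(x*) = 10*1.375^2 + 10*1.375 = 32.6563


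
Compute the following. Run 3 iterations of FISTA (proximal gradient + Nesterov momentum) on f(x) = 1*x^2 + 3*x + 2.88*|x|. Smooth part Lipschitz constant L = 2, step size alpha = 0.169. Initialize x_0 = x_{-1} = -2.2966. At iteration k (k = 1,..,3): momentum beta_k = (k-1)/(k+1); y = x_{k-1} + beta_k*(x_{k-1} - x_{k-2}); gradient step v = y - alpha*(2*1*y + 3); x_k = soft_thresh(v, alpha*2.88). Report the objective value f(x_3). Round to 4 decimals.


FISTA on f(x) = 1*x^2 + 3*x + 2.88*|x|
L = 2, alpha = 0.169
Iteration 1: beta = 0.0, y = -2.2966 + 0.0*(-2.2966 + 2.2966) = -2.2966
  grad(y) = -1.5932, v = y - alpha*grad = -2.0273
  prox(v) = soft_thresh(-2.0273, 0.4867) = -1.5406
Iteration 2: beta = 0.3333, y = -1.5406 + 0.3333*(-1.5406 + 2.2966) = -1.2886
  grad(y) = 0.4227, v = y - alpha*grad = -1.3601
  prox(v) = soft_thresh(-1.3601, 0.4867) = -0.8734
Iteration 3: beta = 0.5, y = -0.8734 + 0.5*(-0.8734 + 1.5406) = -0.5397
  grad(y) = 1.9206, v = y - alpha*grad = -0.8643
  prox(v) = soft_thresh(-0.8643, 0.4867) = -0.3776
f(x_3) = 1*(-0.3776)^2 + 3*(-0.3776) + 2.88*|-0.3776| = 0.0973


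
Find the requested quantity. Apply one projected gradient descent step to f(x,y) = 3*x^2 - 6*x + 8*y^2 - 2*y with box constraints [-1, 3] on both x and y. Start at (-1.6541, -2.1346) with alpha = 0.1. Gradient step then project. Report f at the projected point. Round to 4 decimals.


Step 1: Compute gradient at (-1.6541, -2.1346).
grad_x = 2*3*-1.6541 - 6 = -15.9246
grad_y = 2*8*-2.1346 - 2 = -36.1536
Step 2: Gradient step.
x_raw = -1.6541 - 0.1*-15.9246 = -0.0616
y_raw = -2.1346 - 0.1*-36.1536 = 1.4808
Step 3: Project onto [-1, 3].
x_proj = clip(-0.0616) = -0.0616
y_proj = clip(1.4808) = 1.4808
Step 4: Evaluate f.
f(-0.0616, 1.4808) = 14.9609


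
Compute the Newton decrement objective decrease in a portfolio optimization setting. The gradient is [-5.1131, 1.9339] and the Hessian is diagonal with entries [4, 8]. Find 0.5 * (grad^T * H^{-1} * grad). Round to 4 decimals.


Step 1: H is diagonal, so H^(-1) * g = [-1.2783, 0.2417].
Step 2: g^T H^(-1) g = sum_i g_i^2 / H_ii
  = (-5.1131)^2/4 + (1.9339)^2/8
  = 6.5359 + 0.4675 = 7.0034
Step 3: Objective decrease = 0.5 * g^T H^(-1) g = 3.5017


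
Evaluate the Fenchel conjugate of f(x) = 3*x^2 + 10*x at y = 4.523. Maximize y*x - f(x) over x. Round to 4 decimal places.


f*(y) = sup_x {y*x - a*x^2 - b*x} = sup_x {(y-b)*x - a*x^2}
FOC: (y - b) - 2a*x = 0 => x* = (y - b)/(2a)
x* = (4.523 - 10)/(2*3) = -0.9128
f*(4.523) = (y-b)^2/(4a) = (4.523 - 10)^2/(4*3)
= 29.9975/12 = 2.4998


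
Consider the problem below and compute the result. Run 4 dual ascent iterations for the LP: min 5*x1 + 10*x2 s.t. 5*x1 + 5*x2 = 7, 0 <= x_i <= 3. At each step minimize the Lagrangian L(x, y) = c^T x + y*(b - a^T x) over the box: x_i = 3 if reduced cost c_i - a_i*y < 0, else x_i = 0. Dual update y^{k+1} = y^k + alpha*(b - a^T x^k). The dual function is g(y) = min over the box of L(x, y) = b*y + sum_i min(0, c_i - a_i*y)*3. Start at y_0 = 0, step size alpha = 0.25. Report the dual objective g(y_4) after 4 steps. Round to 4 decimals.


Dual ascent for LP: min 5*x1 + 10*x2, 5*x1 + 5*x2 = 7, 0 <= x_i <= 3
Step 1: y^k = 0.0, reduced costs: (5.0, 10.0)
  x^k = (0.0, 0.0), subgradient = b - a^T x = 7.0
  y^{k+1} = 0.0 + 0.25*7.0 = 1.75
Step 2: y^k = 1.75, reduced costs: (-3.75, 1.25)
  x^k = (3.0, 0.0), subgradient = b - a^T x = -8.0
  y^{k+1} = 1.75 + 0.25*-8.0 = -0.25
Step 3: y^k = -0.25, reduced costs: (6.25, 11.25)
  x^k = (0.0, 0.0), subgradient = b - a^T x = 7.0
  y^{k+1} = -0.25 + 0.25*7.0 = 1.5
Step 4: y^k = 1.5, reduced costs: (-2.5, 2.5)
  x^k = (3.0, 0.0), subgradient = b - a^T x = -8.0
  y^{k+1} = 1.5 + 0.25*-8.0 = -0.5
Dual objective at y_4 = -0.5: reduced costs (7.5, 12.5), box minimizer x = (0.0, 0.0)
g(y_4) = b*y + (c1 - a1*y)*x1 + (c2 - a2*y)*x2 = 7*(-0.5) + 7.5*0.0 + 12.5*0.0 = -3.5 + 0.0 + 0.0 = -3.5


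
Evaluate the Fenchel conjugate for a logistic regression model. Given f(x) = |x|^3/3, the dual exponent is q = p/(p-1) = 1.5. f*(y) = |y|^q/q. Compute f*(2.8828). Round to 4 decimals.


The conjugate exponent q satisfies 1/p + 1/q = 1.
p = 3, so q = 3/(3 - 1) = 1.5
|y|^q = 2.8828^1.5 = 4.8947
f*(2.8828) = 4.8947 / 1.5 = 3.2631


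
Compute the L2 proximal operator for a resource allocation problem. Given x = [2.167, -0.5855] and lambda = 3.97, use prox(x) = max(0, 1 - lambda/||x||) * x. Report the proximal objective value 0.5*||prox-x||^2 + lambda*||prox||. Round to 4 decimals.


Step 1: Compute ||x||.
||x|| = 2.2447
Step 2: Compute scaling factor.
scale = max(0, 1 - 3.97/2.2447) = 0.0
Step 3: prox(x) = [0.0, -0.0]
||prox(x)|| = 0.0
Step 4: Proximal objective.
0.5*||prox-x||^2 = 2.5193
lambda*||prox|| = 0.0
Total = 2.5193


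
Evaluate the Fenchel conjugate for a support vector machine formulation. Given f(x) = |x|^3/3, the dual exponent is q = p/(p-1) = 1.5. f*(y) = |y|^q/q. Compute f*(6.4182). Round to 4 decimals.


The conjugate exponent q satisfies 1/p + 1/q = 1.
p = 3, so q = 3/(3 - 1) = 1.5
|y|^q = 6.4182^1.5 = 16.26
f*(6.4182) = 16.26 / 1.5 = 10.84


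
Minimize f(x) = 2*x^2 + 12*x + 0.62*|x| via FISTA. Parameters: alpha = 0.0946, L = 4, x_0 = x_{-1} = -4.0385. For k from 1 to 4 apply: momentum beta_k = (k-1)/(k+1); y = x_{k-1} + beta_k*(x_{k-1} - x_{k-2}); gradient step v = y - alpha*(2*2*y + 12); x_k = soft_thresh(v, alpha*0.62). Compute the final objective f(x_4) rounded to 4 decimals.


FISTA on f(x) = 2*x^2 + 12*x + 0.62*|x|
L = 4, alpha = 0.0946
Iteration 1: beta = 0.0, y = -4.0385 + 0.0*(-4.0385 + 4.0385) = -4.0385
  grad(y) = -4.154, v = y - alpha*grad = -3.6455
  prox(v) = soft_thresh(-3.6455, 0.0587) = -3.5869
Iteration 2: beta = 0.3333, y = -3.5869 + 0.3333*(-3.5869 + 4.0385) = -3.4363
  grad(y) = -1.7454, v = y - alpha*grad = -3.2712
  prox(v) = soft_thresh(-3.2712, 0.0587) = -3.2126
Iteration 3: beta = 0.5, y = -3.2126 + 0.5*(-3.2126 + 3.5869) = -3.0254
  grad(y) = -0.1017, v = y - alpha*grad = -3.0158
  prox(v) = soft_thresh(-3.0158, 0.0587) = -2.9572
Iteration 4: beta = 0.6, y = -2.9572 + 0.6*(-2.9572 + 3.2126) = -2.8039
  grad(y) = 0.7844, v = y - alpha*grad = -2.8781
  prox(v) = soft_thresh(-2.8781, 0.0587) = -2.8195
f(x_4) = 2*(-2.8195)^2 + 12*(-2.8195) + 0.62*|-2.8195| = -16.1867


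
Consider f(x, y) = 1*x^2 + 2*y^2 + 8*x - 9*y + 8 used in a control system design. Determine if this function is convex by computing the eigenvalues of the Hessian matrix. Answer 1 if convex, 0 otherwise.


The Hessian of f(x,y) = 1*x^2 + 2*y^2 + 8*x - 9*y + 8 is:
H = [[2, 0], [0, 4]]
Trace = 2 + 4 = 6
Determinant = 2*4 - (0)^2 = 8
Discriminant = (6)^2 - 4*8 = 4.0
Eigenvalues: lambda_1 = 2.0, lambda_2 = 4.0
The function is convex.

1


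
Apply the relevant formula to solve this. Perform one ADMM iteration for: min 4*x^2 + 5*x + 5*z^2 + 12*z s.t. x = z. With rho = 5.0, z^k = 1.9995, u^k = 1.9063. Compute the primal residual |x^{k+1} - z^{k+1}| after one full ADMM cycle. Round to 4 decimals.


ADMM iteration with rho = 5.0, z^k = 1.9995, u^k = 1.9063
Step 1: x-update.
Minimize 4*x^2 + 5*x + (5.0/2)*(x - 1.9995 + 1.9063)^2
FOC: (2*4 + 5.0)*x = -5 + 5.0*(1.9995 - 1.9063)
x^{k+1} = -0.3488
Step 2: z-update.
Minimize 5*z^2 + 12*z + (5.0/2)*(-0.3488 - z + 1.9063)^2
FOC: (2*5 + 5.0)*z = -12 + 5.0*(-0.3488 + 1.9063)
z^{k+1} = -0.2808
Step 3: u-update.
u^{k+1} = 1.9063 - 0.3488 + 0.2808 = 1.8384
Step 4: Primal residual = |-0.3488 + 0.2808| = 0.0679


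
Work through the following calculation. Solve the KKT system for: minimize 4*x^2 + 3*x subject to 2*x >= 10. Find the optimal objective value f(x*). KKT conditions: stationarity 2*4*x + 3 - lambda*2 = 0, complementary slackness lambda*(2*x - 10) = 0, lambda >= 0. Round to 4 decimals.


Step 1: Try lambda = 0 (constraint inactive).
x_unc = -3/(2*4) = -0.375
Check: 2*-0.375 = -0.75 < 10 -- violated!
Step 2: Constraint must be active: 2*x = 10
x* = 10/2 = 5.0
lambda = (2*4*5.0 + 3)/2 = 21.5
Step 3: Compute optimal value.
f(x*) = 4*5.0^2 + 3*5.0 = 115.0


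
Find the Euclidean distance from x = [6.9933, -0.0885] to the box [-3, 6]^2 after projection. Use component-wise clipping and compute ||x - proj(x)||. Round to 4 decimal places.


Project each component onto [-3, 6].
clip(6.9933) = 6.0, clip(-0.0885) = -0.0885
Projection = [6.0, -0.0885]
Squared diffs: [0.9866, 0.0]
Distance = sqrt(0.9866) = 0.9933


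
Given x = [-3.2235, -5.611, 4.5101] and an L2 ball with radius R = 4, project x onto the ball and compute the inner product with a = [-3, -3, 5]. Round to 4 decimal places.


Step 1: Compute ||x|| (intermediates to 6 decimals).
||x|| = sqrt((-3.2235)^2 + (-5.611)^2 + 4.5101^2) = 7.887666
Step 2: Project.
Since ||x|| > R, scale = R/||x|| = 4/7.887666 = 0.507121, proj(x) = scale * x
proj(x) = [-1.634705, -2.845456, 2.287166]
Step 3: Dot product.
a^T * proj(x) = -3*(-1.634705) - 3*(-2.845456) + 5*2.287166 = 24.8763


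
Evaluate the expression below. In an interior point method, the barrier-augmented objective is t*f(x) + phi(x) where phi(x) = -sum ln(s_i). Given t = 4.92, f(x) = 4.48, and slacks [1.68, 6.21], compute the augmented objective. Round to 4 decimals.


Step 1: Compute log-barrier.
ln values: [0.5188, 1.8262]
phi = -(0.5188 + 1.8262) = -2.345
Step 2: Compute augmented objective.
t*f(x) = 4.92*4.48 = 22.0416
Total = 22.0416 - 2.345 = 19.6966


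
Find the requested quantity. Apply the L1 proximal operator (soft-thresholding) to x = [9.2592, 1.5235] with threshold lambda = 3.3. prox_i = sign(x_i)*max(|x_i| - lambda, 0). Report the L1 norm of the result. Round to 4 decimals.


Soft-thresholding with lambda = 3.3:
prox(9.2592) = sign(9.2592)*max(|9.2592| - 3.3, 0) = 5.9592
prox(1.5235) = sign(1.5235)*max(|1.5235| - 3.3, 0) = 0.0
prox(x) = [5.9592, 0.0]
||prox(x)||_1 = 5.9592 + 0.0 = 5.9592


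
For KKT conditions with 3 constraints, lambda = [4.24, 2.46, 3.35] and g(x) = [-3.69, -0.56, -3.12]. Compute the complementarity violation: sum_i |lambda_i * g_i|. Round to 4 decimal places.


KKT complementary slackness check:
lambda_1 * g_1 = 4.24 * -3.69 = -15.6456
lambda_2 * g_2 = 2.46 * -0.56 = -1.3776
lambda_3 * g_3 = 3.35 * -3.12 = -10.452
Total violation = 15.6456 + 1.3776 + 10.452 = 27.4752


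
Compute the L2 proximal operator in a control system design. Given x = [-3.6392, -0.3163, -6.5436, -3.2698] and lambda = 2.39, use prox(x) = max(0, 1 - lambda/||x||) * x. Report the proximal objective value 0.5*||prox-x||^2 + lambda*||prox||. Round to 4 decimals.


Step 1: Compute ||x||.
||x|| = 8.1764
Step 2: Compute scaling factor.
scale = max(0, 1 - 2.39/8.1764) = 0.7077
Step 3: prox(x) = [-2.5754, -0.2238, -4.6309, -2.314]
||prox(x)|| = 5.7864
Step 4: Proximal objective.
0.5*||prox-x||^2 = 2.8561
lambda*||prox|| = 13.8295
Total = 16.6856


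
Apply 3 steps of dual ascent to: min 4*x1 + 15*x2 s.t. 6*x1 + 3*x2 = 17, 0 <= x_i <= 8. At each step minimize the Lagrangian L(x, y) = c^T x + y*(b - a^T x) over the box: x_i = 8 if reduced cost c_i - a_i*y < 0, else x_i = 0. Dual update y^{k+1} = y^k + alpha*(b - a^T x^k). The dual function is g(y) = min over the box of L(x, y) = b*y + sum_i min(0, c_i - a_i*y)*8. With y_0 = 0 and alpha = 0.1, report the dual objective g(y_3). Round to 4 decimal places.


Dual ascent for LP: min 4*x1 + 15*x2, 6*x1 + 3*x2 = 17, 0 <= x_i <= 8
Step 1: y^k = 0.0, reduced costs: (4.0, 15.0)
  x^k = (0.0, 0.0), subgradient = b - a^T x = 17.0
  y^{k+1} = 0.0 + 0.1*17.0 = 1.7
Step 2: y^k = 1.7, reduced costs: (-6.2, 9.9)
  x^k = (8.0, 0.0), subgradient = b - a^T x = -31.0
  y^{k+1} = 1.7 + 0.1*-31.0 = -1.4
Step 3: y^k = -1.4, reduced costs: (12.4, 19.2)
  x^k = (0.0, 0.0), subgradient = b - a^T x = 17.0
  y^{k+1} = -1.4 + 0.1*17.0 = 0.3
Dual objective at y_3 = 0.3: reduced costs (2.2, 14.1), box minimizer x = (0.0, 0.0)
g(y_3) = b*y + (c1 - a1*y)*x1 + (c2 - a2*y)*x2 = 17*0.3 + 2.2*0.0 + 14.1*0.0 = 5.1 + 0.0 + 0.0 = 5.1


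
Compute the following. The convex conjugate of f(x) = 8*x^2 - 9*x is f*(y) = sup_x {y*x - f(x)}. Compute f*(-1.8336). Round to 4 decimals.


f*(y) = sup_x {y*x - a*x^2 - b*x} = sup_x {(y-b)*x - a*x^2}
FOC: (y - b) - 2a*x = 0 => x* = (y - b)/(2a)
x* = (-1.8336 + 9)/(2*8) = 0.4479
f*(-1.8336) = (y-b)^2/(4a) = (-1.8336 + 9)^2/(4*8)
= 51.3573/32 = 1.6049


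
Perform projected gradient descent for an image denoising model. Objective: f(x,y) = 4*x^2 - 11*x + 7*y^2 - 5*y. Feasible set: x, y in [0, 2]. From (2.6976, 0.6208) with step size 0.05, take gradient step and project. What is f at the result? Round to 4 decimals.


Step 1: Compute gradient at (2.6976, 0.6208).
grad_x = 2*4*2.6976 - 11 = 10.5808
grad_y = 2*7*0.6208 - 5 = 3.6912
Step 2: Gradient step.
x_raw = 2.6976 - 0.05*10.5808 = 2.1686
y_raw = 0.6208 - 0.05*3.6912 = 0.4362
Step 3: Project onto [0, 2].
x_proj = clip(2.1686) = 2.0
y_proj = clip(0.4362) = 0.4362
Step 4: Evaluate f.
f(2.0, 0.4362) = -6.8491


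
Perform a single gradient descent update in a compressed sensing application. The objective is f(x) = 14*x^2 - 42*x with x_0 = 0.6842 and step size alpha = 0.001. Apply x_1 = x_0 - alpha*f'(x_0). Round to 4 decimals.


We compute the gradient at x_0 and apply the update.
f'(x) = 28*x - 42
f'(0.6842) = 28*0.6842 - 42 = -22.8424
x_1 = 0.6842 - 0.001*-22.8424 = 0.707


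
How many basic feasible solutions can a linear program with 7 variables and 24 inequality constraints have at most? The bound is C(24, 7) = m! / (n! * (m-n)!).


Each vertex corresponds to some choice of n active constraints out of m, so the number of vertices is at most C(m, n) = m! / (n!(m-n)!).
m = 24, n = 7
Numerator: 24 * 23 * 22 * 21 * 20 * 19 * 18
Denominator: 7! = 5040
C(24, 7) = 346104


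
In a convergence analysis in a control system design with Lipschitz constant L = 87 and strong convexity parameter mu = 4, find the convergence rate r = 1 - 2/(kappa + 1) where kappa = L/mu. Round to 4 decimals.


Step 1: Compute the condition number.
kappa = L/mu = 87/4 = 21.75
Step 2: Compute the convergence rate.
r = 1 - 2/(kappa + 1) = 1 - 2*mu/(L + mu) = (L - mu)/(L + mu) = 83/91 = 0.9121


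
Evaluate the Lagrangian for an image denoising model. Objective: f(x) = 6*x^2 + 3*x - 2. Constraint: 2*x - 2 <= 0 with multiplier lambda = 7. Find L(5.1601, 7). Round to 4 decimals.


Step 1: Evaluate f(x).
f(5.1601) = 6*5.1601^2 + 3*5.1601 - 2 = 173.2401
Step 2: Evaluate g(x).
g(5.1601) = 2*5.1601 - 2 = 8.3202
Step 3: Compute Lagrangian.
L = 173.2401 + 7*8.3202 = 231.4815


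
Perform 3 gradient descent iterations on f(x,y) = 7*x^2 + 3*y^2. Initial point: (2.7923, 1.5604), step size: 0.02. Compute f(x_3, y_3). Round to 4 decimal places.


Gradient descent on f(x,y) = 7*x^2 + 3*y^2.
Starting point: (2.7923, 1.5604), alpha = 0.02
Step 1: grad_x = 2*7*2.7923 = 39.0922, grad_y = 2*3*1.5604 = 9.3624
  x_1 = 2.7923 - 0.02*39.0922 = 2.0105
  y_1 = 1.5604 - 0.02*9.3624 = 1.3732
Step 2: grad_x = 2*7*2.0105 = 28.1464, grad_y = 2*3*1.3732 = 8.2389
  x_2 = 2.0105 - 0.02*28.1464 = 1.4475
  y_2 = 1.3732 - 0.02*8.2389 = 1.2084
Step 3: grad_x = 2*7*1.4475 = 20.2654, grad_y = 2*3*1.2084 = 7.2502
  x_3 = 1.4475 - 0.02*20.2654 = 1.0422
  y_3 = 1.2084 - 0.02*7.2502 = 1.0634
f(1.0422, 1.0634) = 7*1.0422^2 + 3*1.0634^2 = 10.9958


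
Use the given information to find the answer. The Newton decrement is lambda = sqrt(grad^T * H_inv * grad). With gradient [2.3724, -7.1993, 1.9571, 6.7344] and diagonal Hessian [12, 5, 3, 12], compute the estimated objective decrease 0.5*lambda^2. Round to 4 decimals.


Step 1: H is diagonal, so H^(-1) * g = [0.1977, -1.4399, 0.6524, 0.5612].
Step 2: g^T H^(-1) g = sum_i g_i^2 / H_ii
  = (2.3724)^2/12 + (-7.1993)^2/5 + (1.9571)^2/3 + (6.7344)^2/12
  = 0.469 + 10.366 + 1.2767 + 3.7793 = 15.8911
Step 3: Objective decrease = 0.5 * g^T H^(-1) g = 7.9455


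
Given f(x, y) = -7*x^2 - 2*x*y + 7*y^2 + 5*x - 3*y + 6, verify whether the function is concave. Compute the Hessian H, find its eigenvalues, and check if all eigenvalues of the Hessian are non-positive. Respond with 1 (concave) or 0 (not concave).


The Hessian of f(x,y) = -7*x^2 - 2*x*y + 7*y^2 + 5*x - 3*y + 6 is:
H = [[-14, -2], [-2, 14]]
Trace = -14 + 14 = 0
Determinant = -14*14 - (-2)^2 = -200
Discriminant = (0)^2 - 4*-200 = 800.0
Eigenvalues: lambda_1 = -14.1421, lambda_2 = 14.1421
The function is not concave.

0


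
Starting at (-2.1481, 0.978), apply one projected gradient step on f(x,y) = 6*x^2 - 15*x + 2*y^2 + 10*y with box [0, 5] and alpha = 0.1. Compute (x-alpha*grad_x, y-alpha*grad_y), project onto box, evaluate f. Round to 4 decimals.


Step 1: Compute gradient at (-2.1481, 0.978).
grad_x = 2*6*-2.1481 - 15 = -40.7772
grad_y = 2*2*0.978 + 10 = 13.912
Step 2: Gradient step.
x_raw = -2.1481 - 0.1*-40.7772 = 1.9296
y_raw = 0.978 - 0.1*13.912 = -0.4132
Step 3: Project onto [0, 5].
x_proj = clip(1.9296) = 1.9296
y_proj = clip(-0.4132) = 0.0
Step 4: Evaluate f.
f(1.9296, 0.0) = -6.6037


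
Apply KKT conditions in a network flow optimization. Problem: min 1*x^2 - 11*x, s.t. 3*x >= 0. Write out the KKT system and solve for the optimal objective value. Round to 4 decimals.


Step 1: Try lambda = 0 (constraint inactive).
Stationarity: 2*1*x - 11 = 0
x* = 11/(2*1) = 5.5
Check constraint: 3*5.5 = 16.5 >= 0 -- satisfied.
Step 2: Compute optimal value.
f(x*) = 1*5.5^2 - 11*5.5 = -30.25


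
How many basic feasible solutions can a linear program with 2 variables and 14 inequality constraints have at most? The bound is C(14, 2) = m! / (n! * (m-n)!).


Each vertex corresponds to some choice of n active constraints out of m, so the number of vertices is at most C(m, n) = m! / (n!(m-n)!).
m = 14, n = 2
Numerator: 14 * 13
Denominator: 2! = 2
C(14, 2) = 91


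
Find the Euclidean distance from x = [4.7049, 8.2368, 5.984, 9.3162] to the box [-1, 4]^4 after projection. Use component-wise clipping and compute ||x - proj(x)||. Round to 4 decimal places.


Project each component onto [-1, 4].
clip(4.7049) = 4.0, clip(8.2368) = 4.0, clip(5.984) = 4.0, clip(9.3162) = 4.0
Projection = [4.0, 4.0, 4.0, 4.0]
Squared diffs: [0.4969, 17.9505, 3.9363, 28.262]
Distance = sqrt(50.6457) = 7.1166


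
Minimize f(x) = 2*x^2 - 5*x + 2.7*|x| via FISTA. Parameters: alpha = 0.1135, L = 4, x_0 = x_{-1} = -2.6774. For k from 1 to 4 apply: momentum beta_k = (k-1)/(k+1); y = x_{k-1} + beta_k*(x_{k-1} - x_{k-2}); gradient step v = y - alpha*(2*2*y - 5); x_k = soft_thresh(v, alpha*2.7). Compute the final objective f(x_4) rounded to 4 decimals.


FISTA on f(x) = 2*x^2 - 5*x + 2.7*|x|
L = 4, alpha = 0.1135
Iteration 1: beta = 0.0, y = -2.6774 + 0.0*(-2.6774 + 2.6774) = -2.6774
  grad(y) = -15.7096, v = y - alpha*grad = -0.8944
  prox(v) = soft_thresh(-0.8944, 0.3065) = -0.5879
Iteration 2: beta = 0.3333, y = -0.5879 + 0.3333*(-0.5879 + 2.6774) = 0.1086
  grad(y) = -4.5657, v = y - alpha*grad = 0.6268
  prox(v) = soft_thresh(0.6268, 0.3065) = 0.3203
Iteration 3: beta = 0.5, y = 0.3203 + 0.5*(0.3203 + 0.5879) = 0.7745
  grad(y) = -1.9022, v = y - alpha*grad = 0.9904
  prox(v) = soft_thresh(0.9904, 0.3065) = 0.6839
Iteration 4: beta = 0.6, y = 0.6839 + 0.6*(0.6839 - 0.3203) = 0.902
  grad(y) = -1.3918, v = y - alpha*grad = 1.06
  prox(v) = soft_thresh(1.06, 0.3065) = 0.7536
f(x_4) = 2*0.7536^2 - 5*0.7536 + 2.7*|0.7536| = -0.5975


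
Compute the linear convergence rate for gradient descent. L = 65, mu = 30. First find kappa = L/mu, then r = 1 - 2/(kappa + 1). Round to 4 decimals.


Step 1: Compute the condition number.
kappa = L/mu = 65/30 = 2.1667
Step 2: Compute the convergence rate.
r = 1 - 2/(kappa + 1) = 1 - 2*mu/(L + mu) = (L - mu)/(L + mu) = 35/95 = 0.3684


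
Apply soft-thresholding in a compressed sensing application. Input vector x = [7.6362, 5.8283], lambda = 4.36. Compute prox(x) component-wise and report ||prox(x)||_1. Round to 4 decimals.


Soft-thresholding with lambda = 4.36:
prox(7.6362) = sign(7.6362)*max(|7.6362| - 4.36, 0) = 3.2762
prox(5.8283) = sign(5.8283)*max(|5.8283| - 4.36, 0) = 1.4683
prox(x) = [3.2762, 1.4683]
||prox(x)||_1 = 3.2762 + 1.4683 = 4.7445


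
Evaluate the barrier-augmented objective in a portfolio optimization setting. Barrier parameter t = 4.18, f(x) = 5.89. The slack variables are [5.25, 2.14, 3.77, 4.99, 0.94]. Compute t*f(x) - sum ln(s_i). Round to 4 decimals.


Step 1: Compute log-barrier.
ln values: [1.6582, 0.7608, 1.3271, 1.6074, -0.0619]
phi = -(1.6582 + 0.7608 + 1.3271 + 1.6074 - 0.0619) = -5.2917
Step 2: Compute augmented objective.
t*f(x) = 4.18*5.89 = 24.6202
Total = 24.6202 - 5.2917 = 19.3285


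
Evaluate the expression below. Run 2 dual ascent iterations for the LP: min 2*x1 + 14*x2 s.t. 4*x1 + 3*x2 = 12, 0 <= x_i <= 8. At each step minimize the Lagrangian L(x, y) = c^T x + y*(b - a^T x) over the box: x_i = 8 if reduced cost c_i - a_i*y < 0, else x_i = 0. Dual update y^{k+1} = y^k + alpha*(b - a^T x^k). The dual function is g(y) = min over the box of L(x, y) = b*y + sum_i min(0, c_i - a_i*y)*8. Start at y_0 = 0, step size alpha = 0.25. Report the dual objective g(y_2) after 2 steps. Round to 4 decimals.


Dual ascent for LP: min 2*x1 + 14*x2, 4*x1 + 3*x2 = 12, 0 <= x_i <= 8
Step 1: y^k = 0.0, reduced costs: (2.0, 14.0)
  x^k = (0.0, 0.0), subgradient = b - a^T x = 12.0
  y^{k+1} = 0.0 + 0.25*12.0 = 3.0
Step 2: y^k = 3.0, reduced costs: (-10.0, 5.0)
  x^k = (8.0, 0.0), subgradient = b - a^T x = -20.0
  y^{k+1} = 3.0 + 0.25*-20.0 = -2.0
Dual objective at y_2 = -2.0: reduced costs (10.0, 20.0), box minimizer x = (0.0, 0.0)
g(y_2) = b*y + (c1 - a1*y)*x1 + (c2 - a2*y)*x2 = 12*(-2.0) + 10.0*0.0 + 20.0*0.0 = -24.0 + 0.0 + 0.0 = -24.0


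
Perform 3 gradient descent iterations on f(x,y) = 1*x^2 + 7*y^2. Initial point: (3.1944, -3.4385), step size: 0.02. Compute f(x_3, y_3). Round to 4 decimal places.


Gradient descent on f(x,y) = 1*x^2 + 7*y^2.
Starting point: (3.1944, -3.4385), alpha = 0.02
Step 1: grad_x = 2*1*3.1944 = 6.3888, grad_y = 2*7*-3.4385 = -48.139
  x_1 = 3.1944 - 0.02*6.3888 = 3.0666
  y_1 = -3.4385 - 0.02*-48.139 = -2.4757
Step 2: grad_x = 2*1*3.0666 = 6.1332, grad_y = 2*7*-2.4757 = -34.6601
  x_2 = 3.0666 - 0.02*6.1332 = 2.944
  y_2 = -2.4757 - 0.02*-34.6601 = -1.7825
Step 3: grad_x = 2*1*2.944 = 5.8879, grad_y = 2*7*-1.7825 = -24.9553
  x_3 = 2.944 - 0.02*5.8879 = 2.8262
  y_3 = -1.7825 - 0.02*-24.9553 = -1.2834
f(2.8262, -1.2834) = 1*2.8262^2 + 7*(-1.2834)^2 = 19.5175


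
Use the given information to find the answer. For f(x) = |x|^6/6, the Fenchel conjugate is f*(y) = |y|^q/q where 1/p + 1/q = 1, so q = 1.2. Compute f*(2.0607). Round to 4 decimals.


The conjugate exponent q satisfies 1/p + 1/q = 1.
p = 6, so q = 6/(6 - 1) = 1.2
|y|^q = 2.0607^1.2 = 2.3813
f*(2.0607) = 2.3813 / 1.2 = 1.9844
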